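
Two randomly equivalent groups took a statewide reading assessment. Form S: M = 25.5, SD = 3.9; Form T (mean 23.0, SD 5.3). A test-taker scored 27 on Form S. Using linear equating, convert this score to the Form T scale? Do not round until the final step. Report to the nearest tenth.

25.0

Linear equating: y = (SD_Y/SD_X)(x − M_X) + M_Y
y = (5.3/3.9)(27 − 25.5) + 23.0
y = 1.358974 × 1.5 + 23.0 = 2.0385 + 23.0 = 25.0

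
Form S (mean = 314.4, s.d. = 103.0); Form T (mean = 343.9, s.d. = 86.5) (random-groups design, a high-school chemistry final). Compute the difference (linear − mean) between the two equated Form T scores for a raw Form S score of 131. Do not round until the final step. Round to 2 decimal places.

Mean-equated: 131 + (343.9 − 314.4) = 160.50
Linear-equated: (86.5/103.0)(131 − 314.4) + 343.9 = 189.880
Difference = 189.880 − 160.50 = 29.38

29.38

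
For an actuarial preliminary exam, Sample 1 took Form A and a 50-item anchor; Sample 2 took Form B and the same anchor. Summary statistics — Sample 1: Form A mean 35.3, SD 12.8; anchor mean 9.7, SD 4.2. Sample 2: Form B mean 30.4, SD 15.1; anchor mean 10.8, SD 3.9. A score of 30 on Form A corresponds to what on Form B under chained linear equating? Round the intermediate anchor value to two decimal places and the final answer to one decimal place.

Form A → anchor (Sample 1): v = (4.2/12.8)(30 − 35.3) + 9.7 = 7.96
anchor → Form B (Sample 2): y = (15.1/3.9)(7.96 − 10.8) + 30.4 = 19.4

19.4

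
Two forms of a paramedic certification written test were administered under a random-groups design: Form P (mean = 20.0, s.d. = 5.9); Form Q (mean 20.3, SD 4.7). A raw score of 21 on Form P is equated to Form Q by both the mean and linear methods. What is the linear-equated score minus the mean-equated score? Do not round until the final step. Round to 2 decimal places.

-0.20

Mean-equated: 21 + (20.3 − 20.0) = 21.30
Linear-equated: (4.7/5.9)(21 − 20.0) + 20.3 = 21.097
Difference = 21.097 − 21.30 = -0.20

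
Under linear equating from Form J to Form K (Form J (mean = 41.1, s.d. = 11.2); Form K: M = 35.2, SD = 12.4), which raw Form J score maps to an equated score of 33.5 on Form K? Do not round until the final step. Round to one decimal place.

39.6

Invert y = (SD_Y/SD_X)(x − M_X) + M_Y:
x = (SD_X/SD_Y)(y − M_Y) + M_X = (11.2/12.4)(33.5 − 35.2) + 41.1
x = 0.903226 × -1.700 + 41.1 = 39.6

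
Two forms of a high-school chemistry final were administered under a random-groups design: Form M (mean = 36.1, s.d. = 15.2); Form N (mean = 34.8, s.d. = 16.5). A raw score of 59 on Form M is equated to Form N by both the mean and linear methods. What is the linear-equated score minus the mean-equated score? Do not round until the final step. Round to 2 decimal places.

Mean-equated: 59 + (34.8 − 36.1) = 57.70
Linear-equated: (16.5/15.2)(59 − 36.1) + 34.8 = 59.659
Difference = 59.659 − 57.70 = 1.96

1.96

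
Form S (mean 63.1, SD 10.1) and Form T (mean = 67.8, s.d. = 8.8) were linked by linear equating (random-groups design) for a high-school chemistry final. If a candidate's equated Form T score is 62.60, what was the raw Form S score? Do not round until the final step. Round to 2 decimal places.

Invert y = (SD_Y/SD_X)(x − M_X) + M_Y:
x = (SD_X/SD_Y)(y − M_Y) + M_X = (10.1/8.8)(62.60 − 67.8) + 63.1
x = 1.147727 × -5.200 + 63.1 = 57.13

57.13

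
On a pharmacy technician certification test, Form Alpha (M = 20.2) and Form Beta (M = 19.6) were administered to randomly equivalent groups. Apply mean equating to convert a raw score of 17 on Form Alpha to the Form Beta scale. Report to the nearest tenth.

Mean equating: y = x + (M_Y − M_X) = 17 + (19.6 − 20.2) = 16.4

16.4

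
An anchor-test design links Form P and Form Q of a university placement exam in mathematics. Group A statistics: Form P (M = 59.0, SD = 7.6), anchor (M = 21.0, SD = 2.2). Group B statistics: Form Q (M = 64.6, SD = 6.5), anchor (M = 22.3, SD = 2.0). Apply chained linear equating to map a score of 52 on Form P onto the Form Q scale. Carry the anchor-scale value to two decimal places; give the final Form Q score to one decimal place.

Form P → anchor (Group A): v = (2.2/7.6)(52 − 59.0) + 21.0 = 18.97
anchor → Form Q (Group B): y = (6.5/2.0)(18.97 − 22.3) + 64.6 = 53.8

53.8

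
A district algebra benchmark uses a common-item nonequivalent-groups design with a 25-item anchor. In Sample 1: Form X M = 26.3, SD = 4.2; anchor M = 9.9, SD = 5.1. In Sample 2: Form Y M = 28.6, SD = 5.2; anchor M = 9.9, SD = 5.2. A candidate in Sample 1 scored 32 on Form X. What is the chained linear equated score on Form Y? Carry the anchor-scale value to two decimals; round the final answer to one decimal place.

35.5

Form X → anchor (Sample 1): v = (5.1/4.2)(32 − 26.3) + 9.9 = 16.82
anchor → Form Y (Sample 2): y = (5.2/5.2)(16.82 − 9.9) + 28.6 = 35.5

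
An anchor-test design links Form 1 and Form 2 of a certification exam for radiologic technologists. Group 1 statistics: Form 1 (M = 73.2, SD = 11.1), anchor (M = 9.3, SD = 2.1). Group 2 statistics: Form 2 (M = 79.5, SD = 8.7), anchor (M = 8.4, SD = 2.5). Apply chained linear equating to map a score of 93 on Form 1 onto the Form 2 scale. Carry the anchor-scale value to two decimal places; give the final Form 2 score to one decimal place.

95.7

Form 1 → anchor (Group 1): v = (2.1/11.1)(93 − 73.2) + 9.3 = 13.05
anchor → Form 2 (Group 2): y = (8.7/2.5)(13.05 − 8.4) + 79.5 = 95.7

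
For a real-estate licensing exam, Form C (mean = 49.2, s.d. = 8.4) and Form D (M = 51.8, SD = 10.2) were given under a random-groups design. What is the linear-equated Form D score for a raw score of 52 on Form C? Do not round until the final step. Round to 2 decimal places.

55.20

Linear equating: y = (SD_Y/SD_X)(x − M_X) + M_Y
y = (10.2/8.4)(52 − 49.2) + 51.8
y = 1.214286 × 2.8 + 51.8 = 3.4000 + 51.8 = 55.20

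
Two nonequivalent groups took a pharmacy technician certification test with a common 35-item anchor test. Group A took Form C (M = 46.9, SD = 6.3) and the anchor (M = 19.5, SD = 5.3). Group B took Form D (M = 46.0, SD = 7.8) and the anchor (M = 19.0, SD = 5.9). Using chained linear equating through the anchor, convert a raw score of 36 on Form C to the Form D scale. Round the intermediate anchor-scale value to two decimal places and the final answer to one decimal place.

34.5

Form C → anchor (Group A): v = (5.3/6.3)(36 − 46.9) + 19.5 = 10.33
anchor → Form D (Group B): y = (7.8/5.9)(10.33 − 19.0) + 46.0 = 34.5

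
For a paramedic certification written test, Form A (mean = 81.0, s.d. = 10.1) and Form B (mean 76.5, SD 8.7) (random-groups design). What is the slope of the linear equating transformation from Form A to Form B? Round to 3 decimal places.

A = SD_Y / SD_X = 8.7 / 10.1 = 0.861

0.861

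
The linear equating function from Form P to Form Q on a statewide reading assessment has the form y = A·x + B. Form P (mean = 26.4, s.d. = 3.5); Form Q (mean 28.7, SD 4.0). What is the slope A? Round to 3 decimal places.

A = SD_Y / SD_X = 4.0 / 3.5 = 1.143

1.143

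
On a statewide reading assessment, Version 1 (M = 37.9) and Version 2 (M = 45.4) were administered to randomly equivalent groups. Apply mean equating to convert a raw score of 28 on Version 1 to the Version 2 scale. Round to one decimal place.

35.5

Mean equating: y = x + (M_Y − M_X) = 28 + (45.4 − 37.9) = 35.5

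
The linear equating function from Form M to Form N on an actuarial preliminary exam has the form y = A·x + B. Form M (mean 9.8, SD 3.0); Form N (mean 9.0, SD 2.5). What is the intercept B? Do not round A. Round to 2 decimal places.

A = SD_Y / SD_X = 2.5 / 3.0 = 0.833333
B = M_Y − A·M_X = 9.0 − 0.833333 × 9.8 = 0.83

0.83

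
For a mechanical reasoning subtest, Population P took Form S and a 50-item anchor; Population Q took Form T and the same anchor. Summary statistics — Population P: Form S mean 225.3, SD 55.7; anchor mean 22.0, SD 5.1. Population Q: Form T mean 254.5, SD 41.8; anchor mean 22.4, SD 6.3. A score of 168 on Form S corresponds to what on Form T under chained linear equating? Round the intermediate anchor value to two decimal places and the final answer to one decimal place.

Form S → anchor (Population P): v = (5.1/55.7)(168 − 225.3) + 22.0 = 16.75
anchor → Form T (Population Q): y = (41.8/6.3)(16.75 − 22.4) + 254.5 = 217.0

217.0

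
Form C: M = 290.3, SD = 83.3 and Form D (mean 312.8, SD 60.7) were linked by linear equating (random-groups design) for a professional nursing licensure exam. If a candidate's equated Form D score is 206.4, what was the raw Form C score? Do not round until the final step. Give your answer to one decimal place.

Invert y = (SD_Y/SD_X)(x − M_X) + M_Y:
x = (SD_X/SD_Y)(y − M_Y) + M_X = (83.3/60.7)(206.4 − 312.8) + 290.3
x = 1.372323 × -106.400 + 290.3 = 144.3

144.3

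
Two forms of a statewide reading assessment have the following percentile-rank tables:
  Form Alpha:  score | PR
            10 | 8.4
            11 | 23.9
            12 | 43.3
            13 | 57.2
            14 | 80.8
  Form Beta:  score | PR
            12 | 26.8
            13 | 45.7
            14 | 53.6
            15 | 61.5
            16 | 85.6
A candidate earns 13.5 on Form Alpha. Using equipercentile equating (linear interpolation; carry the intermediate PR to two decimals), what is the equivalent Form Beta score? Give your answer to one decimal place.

PR of 13.5 on Form Alpha: 57.2 + (13.5 − 13)/(14 − 13) × (80.8 − 57.2) = 69.00
On Form Beta, PR 69.00 falls between score 15 (PR 61.5) and 16 (PR 85.6).
Interpolate: 15 + (69.00 − 61.5)/(85.6 − 61.5) × (16 − 15) = 15.3

15.3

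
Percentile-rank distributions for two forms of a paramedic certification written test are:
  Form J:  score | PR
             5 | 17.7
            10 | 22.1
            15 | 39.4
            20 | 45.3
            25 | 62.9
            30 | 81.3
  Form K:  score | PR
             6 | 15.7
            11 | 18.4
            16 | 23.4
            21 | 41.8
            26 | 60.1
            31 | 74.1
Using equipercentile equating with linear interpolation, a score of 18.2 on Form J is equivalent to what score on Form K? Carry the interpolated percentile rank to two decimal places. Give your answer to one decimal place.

PR of 18.2 on Form J: 39.4 + (18.2 − 15)/(20 − 15) × (45.3 − 39.4) = 43.18
On Form K, PR 43.18 falls between score 21 (PR 41.8) and 26 (PR 60.1).
Interpolate: 21 + (43.18 − 41.8)/(60.1 − 41.8) × (26 − 21) = 21.4

21.4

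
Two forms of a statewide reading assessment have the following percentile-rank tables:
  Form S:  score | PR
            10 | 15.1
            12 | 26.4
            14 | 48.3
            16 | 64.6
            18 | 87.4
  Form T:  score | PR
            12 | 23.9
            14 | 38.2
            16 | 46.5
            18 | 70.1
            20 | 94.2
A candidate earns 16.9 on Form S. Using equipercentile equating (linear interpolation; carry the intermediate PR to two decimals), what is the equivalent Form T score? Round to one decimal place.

18.4

PR of 16.9 on Form S: 64.6 + (16.9 − 16)/(18 − 16) × (87.4 − 64.6) = 74.86
On Form T, PR 74.86 falls between score 18 (PR 70.1) and 20 (PR 94.2).
Interpolate: 18 + (74.86 − 70.1)/(94.2 − 70.1) × (20 − 18) = 18.4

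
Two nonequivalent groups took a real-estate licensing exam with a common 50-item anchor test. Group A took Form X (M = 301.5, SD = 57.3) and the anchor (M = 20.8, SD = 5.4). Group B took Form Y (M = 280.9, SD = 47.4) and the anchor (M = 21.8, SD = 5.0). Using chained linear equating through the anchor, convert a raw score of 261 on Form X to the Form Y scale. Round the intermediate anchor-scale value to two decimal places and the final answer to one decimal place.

235.2

Form X → anchor (Group A): v = (5.4/57.3)(261 − 301.5) + 20.8 = 16.98
anchor → Form Y (Group B): y = (47.4/5.0)(16.98 − 21.8) + 280.9 = 235.2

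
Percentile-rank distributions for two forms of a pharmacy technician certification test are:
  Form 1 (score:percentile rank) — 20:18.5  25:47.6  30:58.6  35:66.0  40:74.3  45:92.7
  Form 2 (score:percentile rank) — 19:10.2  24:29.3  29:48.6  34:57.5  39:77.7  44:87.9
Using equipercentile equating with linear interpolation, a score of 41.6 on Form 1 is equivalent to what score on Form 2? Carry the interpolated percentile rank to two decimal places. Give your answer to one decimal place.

40.2

PR of 41.6 on Form 1: 74.3 + (41.6 − 40)/(45 − 40) × (92.7 − 74.3) = 80.19
On Form 2, PR 80.19 falls between score 39 (PR 77.7) and 44 (PR 87.9).
Interpolate: 39 + (80.19 − 77.7)/(87.9 − 77.7) × (44 − 39) = 40.2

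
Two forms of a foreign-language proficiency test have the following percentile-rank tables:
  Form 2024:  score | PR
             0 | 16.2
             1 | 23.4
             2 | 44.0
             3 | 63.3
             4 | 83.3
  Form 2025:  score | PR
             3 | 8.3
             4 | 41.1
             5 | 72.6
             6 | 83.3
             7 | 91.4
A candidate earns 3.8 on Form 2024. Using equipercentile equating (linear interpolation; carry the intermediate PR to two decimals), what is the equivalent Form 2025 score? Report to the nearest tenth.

PR of 3.8 on Form 2024: 63.3 + (3.8 − 3)/(4 − 3) × (83.3 − 63.3) = 79.30
On Form 2025, PR 79.30 falls between score 5 (PR 72.6) and 6 (PR 83.3).
Interpolate: 5 + (79.30 − 72.6)/(83.3 − 72.6) × (6 − 5) = 5.6

5.6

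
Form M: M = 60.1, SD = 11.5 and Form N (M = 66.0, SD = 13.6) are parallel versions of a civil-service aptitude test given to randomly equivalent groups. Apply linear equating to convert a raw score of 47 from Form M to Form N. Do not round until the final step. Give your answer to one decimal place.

Linear equating: y = (SD_Y/SD_X)(x − M_X) + M_Y
y = (13.6/11.5)(47 − 60.1) + 66.0
y = 1.182609 × -13.1 + 66.0 = -15.4922 + 66.0 = 50.5

50.5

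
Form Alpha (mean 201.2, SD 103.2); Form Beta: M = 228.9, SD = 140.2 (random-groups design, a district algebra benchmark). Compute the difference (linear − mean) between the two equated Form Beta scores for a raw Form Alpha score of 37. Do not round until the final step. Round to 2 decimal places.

-58.87

Mean-equated: 37 + (228.9 − 201.2) = 64.70
Linear-equated: (140.2/103.2)(37 − 201.2) + 228.9 = 5.830
Difference = 5.830 − 64.70 = -58.87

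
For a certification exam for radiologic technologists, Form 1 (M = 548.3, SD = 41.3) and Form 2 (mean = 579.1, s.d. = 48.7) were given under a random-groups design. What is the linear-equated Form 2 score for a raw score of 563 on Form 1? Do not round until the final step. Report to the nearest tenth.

596.4

Linear equating: y = (SD_Y/SD_X)(x − M_X) + M_Y
y = (48.7/41.3)(563 − 548.3) + 579.1
y = 1.179177 × 14.7 + 579.1 = 17.3339 + 579.1 = 596.4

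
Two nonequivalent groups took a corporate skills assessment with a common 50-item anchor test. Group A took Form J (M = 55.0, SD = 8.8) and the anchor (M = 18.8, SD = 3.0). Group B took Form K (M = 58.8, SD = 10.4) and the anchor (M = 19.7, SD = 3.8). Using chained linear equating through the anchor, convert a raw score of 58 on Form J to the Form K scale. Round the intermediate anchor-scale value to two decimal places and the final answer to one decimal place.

Form J → anchor (Group A): v = (3.0/8.8)(58 − 55.0) + 18.8 = 19.82
anchor → Form K (Group B): y = (10.4/3.8)(19.82 − 19.7) + 58.8 = 59.1

59.1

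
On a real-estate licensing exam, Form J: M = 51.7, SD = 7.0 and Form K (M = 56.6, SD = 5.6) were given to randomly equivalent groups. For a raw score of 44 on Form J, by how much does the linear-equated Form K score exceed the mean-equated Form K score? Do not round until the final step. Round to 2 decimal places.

1.54

Mean-equated: 44 + (56.6 − 51.7) = 48.90
Linear-equated: (5.6/7.0)(44 − 51.7) + 56.6 = 50.440
Difference = 50.440 − 48.90 = 1.54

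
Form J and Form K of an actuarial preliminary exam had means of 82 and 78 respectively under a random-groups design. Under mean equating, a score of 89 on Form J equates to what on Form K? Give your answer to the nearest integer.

85

Mean equating: y = x + (M_Y − M_X) = 89 + (78 − 82) = 85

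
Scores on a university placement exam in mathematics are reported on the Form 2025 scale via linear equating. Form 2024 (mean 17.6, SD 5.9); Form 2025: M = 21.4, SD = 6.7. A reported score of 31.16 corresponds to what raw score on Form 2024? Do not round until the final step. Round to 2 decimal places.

Invert y = (SD_Y/SD_X)(x − M_X) + M_Y:
x = (SD_X/SD_Y)(y − M_Y) + M_X = (5.9/6.7)(31.16 − 21.4) + 17.6
x = 0.880597 × 9.760 + 17.6 = 26.19

26.19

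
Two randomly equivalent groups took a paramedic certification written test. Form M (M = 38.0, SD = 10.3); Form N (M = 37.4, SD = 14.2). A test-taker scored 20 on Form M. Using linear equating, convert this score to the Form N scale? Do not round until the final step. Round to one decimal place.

12.6

Linear equating: y = (SD_Y/SD_X)(x − M_X) + M_Y
y = (14.2/10.3)(20 − 38.0) + 37.4
y = 1.378641 × -18.0 + 37.4 = -24.8155 + 37.4 = 12.6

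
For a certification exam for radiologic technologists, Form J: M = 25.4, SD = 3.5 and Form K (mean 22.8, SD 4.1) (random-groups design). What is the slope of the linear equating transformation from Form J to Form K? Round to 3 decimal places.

1.171

A = SD_Y / SD_X = 4.1 / 3.5 = 1.171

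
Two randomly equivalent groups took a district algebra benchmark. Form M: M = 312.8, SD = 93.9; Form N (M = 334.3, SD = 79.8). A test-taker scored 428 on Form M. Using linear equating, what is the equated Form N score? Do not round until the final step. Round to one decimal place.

Linear equating: y = (SD_Y/SD_X)(x − M_X) + M_Y
y = (79.8/93.9)(428 − 312.8) + 334.3
y = 0.849840 × 115.2 + 334.3 = 97.9016 + 334.3 = 432.2

432.2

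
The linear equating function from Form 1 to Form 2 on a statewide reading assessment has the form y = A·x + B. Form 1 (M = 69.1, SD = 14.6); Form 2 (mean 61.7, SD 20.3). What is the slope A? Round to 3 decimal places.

1.390

A = SD_Y / SD_X = 20.3 / 14.6 = 1.390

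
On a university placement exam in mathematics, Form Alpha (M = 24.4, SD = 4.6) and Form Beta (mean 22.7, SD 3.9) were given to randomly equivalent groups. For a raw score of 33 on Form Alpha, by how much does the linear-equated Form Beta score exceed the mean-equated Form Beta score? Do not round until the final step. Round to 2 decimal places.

-1.31

Mean-equated: 33 + (22.7 − 24.4) = 31.30
Linear-equated: (3.9/4.6)(33 − 24.4) + 22.7 = 29.991
Difference = 29.991 − 31.30 = -1.31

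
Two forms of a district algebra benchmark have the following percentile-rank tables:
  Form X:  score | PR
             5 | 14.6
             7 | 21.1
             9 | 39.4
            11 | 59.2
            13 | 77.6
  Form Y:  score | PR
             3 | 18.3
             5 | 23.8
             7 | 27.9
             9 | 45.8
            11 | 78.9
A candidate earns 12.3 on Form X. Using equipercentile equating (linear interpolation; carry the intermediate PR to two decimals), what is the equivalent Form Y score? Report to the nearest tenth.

PR of 12.3 on Form X: 59.2 + (12.3 − 11)/(13 − 11) × (77.6 − 59.2) = 71.16
On Form Y, PR 71.16 falls between score 9 (PR 45.8) and 11 (PR 78.9).
Interpolate: 9 + (71.16 − 45.8)/(78.9 − 45.8) × (11 − 9) = 10.5

10.5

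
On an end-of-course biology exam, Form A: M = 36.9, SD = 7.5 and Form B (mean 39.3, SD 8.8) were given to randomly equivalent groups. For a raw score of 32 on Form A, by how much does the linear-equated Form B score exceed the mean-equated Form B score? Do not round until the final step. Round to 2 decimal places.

-0.85

Mean-equated: 32 + (39.3 − 36.9) = 34.40
Linear-equated: (8.8/7.5)(32 − 36.9) + 39.3 = 33.551
Difference = 33.551 − 34.40 = -0.85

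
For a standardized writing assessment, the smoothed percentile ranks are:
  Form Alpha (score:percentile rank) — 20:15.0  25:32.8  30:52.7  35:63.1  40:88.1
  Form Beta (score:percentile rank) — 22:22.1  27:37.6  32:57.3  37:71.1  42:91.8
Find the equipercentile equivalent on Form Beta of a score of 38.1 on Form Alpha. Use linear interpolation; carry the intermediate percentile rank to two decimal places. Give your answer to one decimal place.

38.8

PR of 38.1 on Form Alpha: 63.1 + (38.1 − 35)/(40 − 35) × (88.1 − 63.1) = 78.60
On Form Beta, PR 78.60 falls between score 37 (PR 71.1) and 42 (PR 91.8).
Interpolate: 37 + (78.60 − 71.1)/(91.8 − 71.1) × (42 − 37) = 38.8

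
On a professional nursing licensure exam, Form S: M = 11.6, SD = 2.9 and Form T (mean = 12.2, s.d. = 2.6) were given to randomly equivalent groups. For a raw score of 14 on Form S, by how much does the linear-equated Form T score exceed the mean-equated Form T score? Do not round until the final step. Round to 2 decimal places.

-0.25

Mean-equated: 14 + (12.2 − 11.6) = 14.60
Linear-equated: (2.6/2.9)(14 − 11.6) + 12.2 = 14.352
Difference = 14.352 − 14.60 = -0.25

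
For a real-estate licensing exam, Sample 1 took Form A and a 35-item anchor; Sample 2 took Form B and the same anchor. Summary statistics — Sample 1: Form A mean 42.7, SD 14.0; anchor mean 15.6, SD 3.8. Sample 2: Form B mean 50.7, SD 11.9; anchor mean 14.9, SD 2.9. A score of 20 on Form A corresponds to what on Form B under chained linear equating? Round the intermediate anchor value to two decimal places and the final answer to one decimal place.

28.3

Form A → anchor (Sample 1): v = (3.8/14.0)(20 − 42.7) + 15.6 = 9.44
anchor → Form B (Sample 2): y = (11.9/2.9)(9.44 − 14.9) + 50.7 = 28.3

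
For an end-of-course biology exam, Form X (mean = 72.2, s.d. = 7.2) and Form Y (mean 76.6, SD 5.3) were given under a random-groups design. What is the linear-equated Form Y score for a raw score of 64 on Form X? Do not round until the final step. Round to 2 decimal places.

70.56

Linear equating: y = (SD_Y/SD_X)(x − M_X) + M_Y
y = (5.3/7.2)(64 − 72.2) + 76.6
y = 0.736111 × -8.2 + 76.6 = -6.0361 + 76.6 = 70.56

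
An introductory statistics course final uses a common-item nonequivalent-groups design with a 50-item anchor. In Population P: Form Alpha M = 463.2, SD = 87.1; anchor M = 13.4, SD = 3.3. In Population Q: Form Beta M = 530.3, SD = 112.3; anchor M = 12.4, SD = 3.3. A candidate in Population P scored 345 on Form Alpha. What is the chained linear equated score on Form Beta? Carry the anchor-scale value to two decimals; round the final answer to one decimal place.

411.9

Form Alpha → anchor (Population P): v = (3.3/87.1)(345 − 463.2) + 13.4 = 8.92
anchor → Form Beta (Population Q): y = (112.3/3.3)(8.92 − 12.4) + 530.3 = 411.9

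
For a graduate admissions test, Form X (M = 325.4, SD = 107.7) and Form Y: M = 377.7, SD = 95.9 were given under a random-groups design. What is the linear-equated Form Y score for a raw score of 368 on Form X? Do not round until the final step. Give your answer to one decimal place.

415.6

Linear equating: y = (SD_Y/SD_X)(x − M_X) + M_Y
y = (95.9/107.7)(368 − 325.4) + 377.7
y = 0.890436 × 42.6 + 377.7 = 37.9326 + 377.7 = 415.6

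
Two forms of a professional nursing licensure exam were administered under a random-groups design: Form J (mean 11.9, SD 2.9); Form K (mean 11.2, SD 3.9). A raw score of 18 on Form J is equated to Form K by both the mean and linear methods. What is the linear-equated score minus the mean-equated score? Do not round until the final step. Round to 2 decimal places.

Mean-equated: 18 + (11.2 − 11.9) = 17.30
Linear-equated: (3.9/2.9)(18 − 11.9) + 11.2 = 19.403
Difference = 19.403 − 17.30 = 2.10

2.10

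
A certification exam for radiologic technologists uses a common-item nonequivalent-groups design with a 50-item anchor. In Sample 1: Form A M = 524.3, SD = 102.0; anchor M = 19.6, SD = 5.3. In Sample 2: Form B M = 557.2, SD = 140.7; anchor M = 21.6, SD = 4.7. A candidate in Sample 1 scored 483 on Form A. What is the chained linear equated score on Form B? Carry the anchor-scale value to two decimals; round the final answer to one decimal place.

433.0

Form A → anchor (Sample 1): v = (5.3/102.0)(483 − 524.3) + 19.6 = 17.45
anchor → Form B (Sample 2): y = (140.7/4.7)(17.45 − 21.6) + 557.2 = 433.0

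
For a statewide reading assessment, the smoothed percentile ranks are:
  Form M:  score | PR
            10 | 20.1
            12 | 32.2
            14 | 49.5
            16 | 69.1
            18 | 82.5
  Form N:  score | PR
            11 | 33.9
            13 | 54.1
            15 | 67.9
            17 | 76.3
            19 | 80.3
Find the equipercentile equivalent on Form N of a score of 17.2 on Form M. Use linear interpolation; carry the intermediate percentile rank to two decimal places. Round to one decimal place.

PR of 17.2 on Form M: 69.1 + (17.2 − 16)/(18 − 16) × (82.5 − 69.1) = 77.14
On Form N, PR 77.14 falls between score 17 (PR 76.3) and 19 (PR 80.3).
Interpolate: 17 + (77.14 − 76.3)/(80.3 − 76.3) × (19 − 17) = 17.4

17.4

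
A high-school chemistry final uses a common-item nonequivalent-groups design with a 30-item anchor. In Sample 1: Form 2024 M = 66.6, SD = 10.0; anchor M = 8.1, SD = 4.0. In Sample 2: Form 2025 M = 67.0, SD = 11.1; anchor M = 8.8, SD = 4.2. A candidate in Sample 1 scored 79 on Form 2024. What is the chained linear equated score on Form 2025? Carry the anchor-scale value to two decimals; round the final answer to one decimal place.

Form 2024 → anchor (Sample 1): v = (4.0/10.0)(79 − 66.6) + 8.1 = 13.06
anchor → Form 2025 (Sample 2): y = (11.1/4.2)(13.06 − 8.8) + 67.0 = 78.3

78.3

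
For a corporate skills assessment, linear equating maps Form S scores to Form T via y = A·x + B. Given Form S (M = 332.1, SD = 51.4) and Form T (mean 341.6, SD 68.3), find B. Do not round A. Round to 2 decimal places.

A = SD_Y / SD_X = 68.3 / 51.4 = 1.328794
B = M_Y − A·M_X = 341.6 − 1.328794 × 332.1 = -99.69

-99.69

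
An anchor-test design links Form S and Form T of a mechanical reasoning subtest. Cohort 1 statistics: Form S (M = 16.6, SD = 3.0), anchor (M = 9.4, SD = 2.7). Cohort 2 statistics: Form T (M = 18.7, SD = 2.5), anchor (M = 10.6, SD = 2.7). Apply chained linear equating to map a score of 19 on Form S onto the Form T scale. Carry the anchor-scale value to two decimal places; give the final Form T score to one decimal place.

Form S → anchor (Cohort 1): v = (2.7/3.0)(19 − 16.6) + 9.4 = 11.56
anchor → Form T (Cohort 2): y = (2.5/2.7)(11.56 − 10.6) + 18.7 = 19.6

19.6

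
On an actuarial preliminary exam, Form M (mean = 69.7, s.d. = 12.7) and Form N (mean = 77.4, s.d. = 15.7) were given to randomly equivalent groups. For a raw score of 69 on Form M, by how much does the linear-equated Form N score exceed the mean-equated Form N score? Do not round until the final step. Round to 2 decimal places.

Mean-equated: 69 + (77.4 − 69.7) = 76.70
Linear-equated: (15.7/12.7)(69 − 69.7) + 77.4 = 76.535
Difference = 76.535 − 76.70 = -0.17

-0.17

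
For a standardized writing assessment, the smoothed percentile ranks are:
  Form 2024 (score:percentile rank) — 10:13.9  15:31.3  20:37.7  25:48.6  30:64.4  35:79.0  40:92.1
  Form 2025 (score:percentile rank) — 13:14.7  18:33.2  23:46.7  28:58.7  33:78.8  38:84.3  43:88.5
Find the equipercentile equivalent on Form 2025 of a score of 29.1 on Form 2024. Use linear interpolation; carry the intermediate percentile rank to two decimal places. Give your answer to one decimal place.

PR of 29.1 on Form 2024: 48.6 + (29.1 − 25)/(30 − 25) × (64.4 − 48.6) = 61.56
On Form 2025, PR 61.56 falls between score 28 (PR 58.7) and 33 (PR 78.8).
Interpolate: 28 + (61.56 − 58.7)/(78.8 − 58.7) × (33 − 28) = 28.7

28.7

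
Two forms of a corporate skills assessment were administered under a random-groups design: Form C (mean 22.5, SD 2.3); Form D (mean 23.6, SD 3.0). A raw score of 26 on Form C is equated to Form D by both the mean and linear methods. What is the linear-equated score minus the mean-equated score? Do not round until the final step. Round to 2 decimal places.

Mean-equated: 26 + (23.6 − 22.5) = 27.10
Linear-equated: (3.0/2.3)(26 − 22.5) + 23.6 = 28.165
Difference = 28.165 − 27.10 = 1.07

1.07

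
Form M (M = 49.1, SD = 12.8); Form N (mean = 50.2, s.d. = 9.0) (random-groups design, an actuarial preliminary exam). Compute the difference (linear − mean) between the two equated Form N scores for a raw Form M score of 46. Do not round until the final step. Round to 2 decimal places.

0.92

Mean-equated: 46 + (50.2 − 49.1) = 47.10
Linear-equated: (9.0/12.8)(46 − 49.1) + 50.2 = 48.020
Difference = 48.020 − 47.10 = 0.92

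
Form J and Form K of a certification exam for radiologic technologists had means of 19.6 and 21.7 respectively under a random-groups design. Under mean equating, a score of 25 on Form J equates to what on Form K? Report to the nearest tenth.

27.1

Mean equating: y = x + (M_Y − M_X) = 25 + (21.7 − 19.6) = 27.1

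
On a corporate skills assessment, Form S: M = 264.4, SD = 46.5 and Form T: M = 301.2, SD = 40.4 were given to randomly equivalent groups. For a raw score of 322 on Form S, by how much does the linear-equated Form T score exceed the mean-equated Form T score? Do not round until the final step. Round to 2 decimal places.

-7.56

Mean-equated: 322 + (301.2 − 264.4) = 358.80
Linear-equated: (40.4/46.5)(322 − 264.4) + 301.2 = 351.244
Difference = 351.244 − 358.80 = -7.56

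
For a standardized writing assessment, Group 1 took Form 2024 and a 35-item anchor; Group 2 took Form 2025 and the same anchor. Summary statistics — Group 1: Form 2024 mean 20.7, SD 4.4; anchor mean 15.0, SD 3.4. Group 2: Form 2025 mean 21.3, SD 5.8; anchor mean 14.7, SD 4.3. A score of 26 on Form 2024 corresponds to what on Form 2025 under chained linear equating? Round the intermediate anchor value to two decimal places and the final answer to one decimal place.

Form 2024 → anchor (Group 1): v = (3.4/4.4)(26 − 20.7) + 15.0 = 19.10
anchor → Form 2025 (Group 2): y = (5.8/4.3)(19.10 − 14.7) + 21.3 = 27.2

27.2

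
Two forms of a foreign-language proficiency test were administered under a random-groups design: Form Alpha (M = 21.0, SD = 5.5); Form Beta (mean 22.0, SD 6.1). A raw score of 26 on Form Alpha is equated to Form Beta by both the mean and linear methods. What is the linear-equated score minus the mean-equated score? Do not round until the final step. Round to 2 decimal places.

Mean-equated: 26 + (22.0 − 21.0) = 27.00
Linear-equated: (6.1/5.5)(26 − 21.0) + 22.0 = 27.545
Difference = 27.545 − 27.00 = 0.55

0.55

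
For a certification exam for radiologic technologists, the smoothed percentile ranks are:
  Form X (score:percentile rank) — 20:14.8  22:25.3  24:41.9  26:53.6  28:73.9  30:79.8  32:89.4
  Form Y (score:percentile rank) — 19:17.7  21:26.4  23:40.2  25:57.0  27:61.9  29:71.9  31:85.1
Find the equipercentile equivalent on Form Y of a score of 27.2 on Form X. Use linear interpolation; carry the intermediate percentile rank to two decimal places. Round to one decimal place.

PR of 27.2 on Form X: 53.6 + (27.2 − 26)/(28 − 26) × (73.9 − 53.6) = 65.78
On Form Y, PR 65.78 falls between score 27 (PR 61.9) and 29 (PR 71.9).
Interpolate: 27 + (65.78 − 61.9)/(71.9 − 61.9) × (29 − 27) = 27.8

27.8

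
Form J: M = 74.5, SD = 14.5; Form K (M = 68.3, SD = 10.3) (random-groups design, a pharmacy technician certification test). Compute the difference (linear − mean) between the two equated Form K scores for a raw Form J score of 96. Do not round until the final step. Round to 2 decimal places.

-6.23

Mean-equated: 96 + (68.3 − 74.5) = 89.80
Linear-equated: (10.3/14.5)(96 − 74.5) + 68.3 = 83.572
Difference = 83.572 − 89.80 = -6.23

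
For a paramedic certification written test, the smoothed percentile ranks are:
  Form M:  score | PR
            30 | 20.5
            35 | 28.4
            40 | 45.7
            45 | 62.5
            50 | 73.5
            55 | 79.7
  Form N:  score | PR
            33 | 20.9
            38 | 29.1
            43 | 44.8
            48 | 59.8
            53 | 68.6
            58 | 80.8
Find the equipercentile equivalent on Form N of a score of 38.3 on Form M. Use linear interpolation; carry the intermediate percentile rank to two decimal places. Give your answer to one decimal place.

PR of 38.3 on Form M: 28.4 + (38.3 − 35)/(40 − 35) × (45.7 − 28.4) = 39.82
On Form N, PR 39.82 falls between score 38 (PR 29.1) and 43 (PR 44.8).
Interpolate: 38 + (39.82 − 29.1)/(44.8 − 29.1) × (43 − 38) = 41.4

41.4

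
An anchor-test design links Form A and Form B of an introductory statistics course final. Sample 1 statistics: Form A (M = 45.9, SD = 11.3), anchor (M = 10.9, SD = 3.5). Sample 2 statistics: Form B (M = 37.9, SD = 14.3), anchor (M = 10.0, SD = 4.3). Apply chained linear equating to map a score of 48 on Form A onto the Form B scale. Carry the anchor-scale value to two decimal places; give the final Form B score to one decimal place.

43.1

Form A → anchor (Sample 1): v = (3.5/11.3)(48 − 45.9) + 10.9 = 11.55
anchor → Form B (Sample 2): y = (14.3/4.3)(11.55 − 10.0) + 37.9 = 43.1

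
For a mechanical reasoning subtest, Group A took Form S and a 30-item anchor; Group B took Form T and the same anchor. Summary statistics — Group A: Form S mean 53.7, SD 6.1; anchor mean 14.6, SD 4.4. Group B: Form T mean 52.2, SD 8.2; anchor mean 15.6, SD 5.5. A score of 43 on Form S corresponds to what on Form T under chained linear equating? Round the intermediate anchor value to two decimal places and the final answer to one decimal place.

39.2

Form S → anchor (Group A): v = (4.4/6.1)(43 − 53.7) + 14.6 = 6.88
anchor → Form T (Group B): y = (8.2/5.5)(6.88 − 15.6) + 52.2 = 39.2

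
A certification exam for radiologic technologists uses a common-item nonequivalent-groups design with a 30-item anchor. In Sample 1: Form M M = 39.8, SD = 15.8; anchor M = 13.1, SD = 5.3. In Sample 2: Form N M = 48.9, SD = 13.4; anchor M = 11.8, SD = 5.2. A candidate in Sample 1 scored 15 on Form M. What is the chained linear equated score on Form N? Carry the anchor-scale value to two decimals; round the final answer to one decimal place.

30.8

Form M → anchor (Sample 1): v = (5.3/15.8)(15 − 39.8) + 13.1 = 4.78
anchor → Form N (Sample 2): y = (13.4/5.2)(4.78 − 11.8) + 48.9 = 30.8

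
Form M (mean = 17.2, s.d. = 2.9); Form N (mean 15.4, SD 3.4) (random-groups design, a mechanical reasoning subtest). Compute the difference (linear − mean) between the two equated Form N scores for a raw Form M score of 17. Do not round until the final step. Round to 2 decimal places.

Mean-equated: 17 + (15.4 − 17.2) = 15.20
Linear-equated: (3.4/2.9)(17 − 17.2) + 15.4 = 15.166
Difference = 15.166 − 15.20 = -0.03

-0.03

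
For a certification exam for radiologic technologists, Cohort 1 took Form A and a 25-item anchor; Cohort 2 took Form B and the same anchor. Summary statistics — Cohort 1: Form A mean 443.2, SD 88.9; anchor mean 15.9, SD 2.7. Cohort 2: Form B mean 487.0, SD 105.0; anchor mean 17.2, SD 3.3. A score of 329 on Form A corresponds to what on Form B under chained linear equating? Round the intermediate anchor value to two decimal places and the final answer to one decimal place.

Form A → anchor (Cohort 1): v = (2.7/88.9)(329 − 443.2) + 15.9 = 12.43
anchor → Form B (Cohort 2): y = (105.0/3.3)(12.43 − 17.2) + 487.0 = 335.2

335.2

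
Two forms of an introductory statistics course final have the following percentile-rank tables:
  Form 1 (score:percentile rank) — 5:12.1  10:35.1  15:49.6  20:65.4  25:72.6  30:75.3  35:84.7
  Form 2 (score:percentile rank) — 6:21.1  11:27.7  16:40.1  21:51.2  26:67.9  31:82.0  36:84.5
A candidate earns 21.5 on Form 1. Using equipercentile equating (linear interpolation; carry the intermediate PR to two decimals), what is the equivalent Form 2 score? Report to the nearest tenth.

PR of 21.5 on Form 1: 65.4 + (21.5 − 20)/(25 − 20) × (72.6 − 65.4) = 67.56
On Form 2, PR 67.56 falls between score 21 (PR 51.2) and 26 (PR 67.9).
Interpolate: 21 + (67.56 − 51.2)/(67.9 − 51.2) × (26 − 21) = 25.9

25.9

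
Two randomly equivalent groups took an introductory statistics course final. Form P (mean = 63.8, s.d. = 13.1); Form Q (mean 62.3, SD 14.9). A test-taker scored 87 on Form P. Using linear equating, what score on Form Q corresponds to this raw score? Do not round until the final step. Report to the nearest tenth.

88.7

Linear equating: y = (SD_Y/SD_X)(x − M_X) + M_Y
y = (14.9/13.1)(87 − 63.8) + 62.3
y = 1.137405 × 23.2 + 62.3 = 26.3878 + 62.3 = 88.7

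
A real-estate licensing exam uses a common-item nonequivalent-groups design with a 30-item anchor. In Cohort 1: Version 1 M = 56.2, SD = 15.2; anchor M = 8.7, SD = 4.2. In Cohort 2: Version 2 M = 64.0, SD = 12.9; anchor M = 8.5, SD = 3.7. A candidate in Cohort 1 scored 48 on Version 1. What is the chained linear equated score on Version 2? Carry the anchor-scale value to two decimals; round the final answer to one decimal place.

Version 1 → anchor (Cohort 1): v = (4.2/15.2)(48 − 56.2) + 8.7 = 6.43
anchor → Version 2 (Cohort 2): y = (12.9/3.7)(6.43 − 8.5) + 64.0 = 56.8

56.8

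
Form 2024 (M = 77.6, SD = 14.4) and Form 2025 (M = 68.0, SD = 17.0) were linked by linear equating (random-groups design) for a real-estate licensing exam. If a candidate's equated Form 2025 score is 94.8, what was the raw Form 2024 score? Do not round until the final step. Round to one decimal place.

Invert y = (SD_Y/SD_X)(x − M_X) + M_Y:
x = (SD_X/SD_Y)(y − M_Y) + M_X = (14.4/17.0)(94.8 − 68.0) + 77.6
x = 0.847059 × 26.800 + 77.6 = 100.3

100.3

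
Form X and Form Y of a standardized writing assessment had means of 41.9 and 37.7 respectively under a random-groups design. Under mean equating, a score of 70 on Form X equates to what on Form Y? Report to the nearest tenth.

Mean equating: y = x + (M_Y − M_X) = 70 + (37.7 − 41.9) = 65.8

65.8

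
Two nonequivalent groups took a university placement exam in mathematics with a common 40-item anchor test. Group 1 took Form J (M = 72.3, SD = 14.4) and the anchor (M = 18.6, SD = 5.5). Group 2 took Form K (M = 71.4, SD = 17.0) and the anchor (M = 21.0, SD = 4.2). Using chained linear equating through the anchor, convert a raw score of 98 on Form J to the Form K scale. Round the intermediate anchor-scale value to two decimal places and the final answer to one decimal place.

Form J → anchor (Group 1): v = (5.5/14.4)(98 − 72.3) + 18.6 = 28.42
anchor → Form K (Group 2): y = (17.0/4.2)(28.42 − 21.0) + 71.4 = 101.4

101.4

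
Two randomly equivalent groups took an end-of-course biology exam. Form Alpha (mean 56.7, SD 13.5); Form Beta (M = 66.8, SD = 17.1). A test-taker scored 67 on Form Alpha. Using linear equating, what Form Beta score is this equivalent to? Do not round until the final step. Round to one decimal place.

Linear equating: y = (SD_Y/SD_X)(x − M_X) + M_Y
y = (17.1/13.5)(67 − 56.7) + 66.8
y = 1.266667 × 10.3 + 66.8 = 13.0467 + 66.8 = 79.8

79.8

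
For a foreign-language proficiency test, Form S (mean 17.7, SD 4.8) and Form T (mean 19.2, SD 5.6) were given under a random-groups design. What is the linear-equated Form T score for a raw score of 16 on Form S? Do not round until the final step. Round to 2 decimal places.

17.22

Linear equating: y = (SD_Y/SD_X)(x − M_X) + M_Y
y = (5.6/4.8)(16 − 17.7) + 19.2
y = 1.166667 × -1.7 + 19.2 = -1.9833 + 19.2 = 17.22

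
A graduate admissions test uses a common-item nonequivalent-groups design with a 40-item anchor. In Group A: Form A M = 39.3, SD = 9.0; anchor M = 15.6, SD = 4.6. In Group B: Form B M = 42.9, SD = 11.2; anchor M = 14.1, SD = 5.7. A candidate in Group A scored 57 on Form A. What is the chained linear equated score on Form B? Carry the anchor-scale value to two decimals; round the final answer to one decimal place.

Form A → anchor (Group A): v = (4.6/9.0)(57 − 39.3) + 15.6 = 24.65
anchor → Form B (Group B): y = (11.2/5.7)(24.65 − 14.1) + 42.9 = 63.6

63.6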